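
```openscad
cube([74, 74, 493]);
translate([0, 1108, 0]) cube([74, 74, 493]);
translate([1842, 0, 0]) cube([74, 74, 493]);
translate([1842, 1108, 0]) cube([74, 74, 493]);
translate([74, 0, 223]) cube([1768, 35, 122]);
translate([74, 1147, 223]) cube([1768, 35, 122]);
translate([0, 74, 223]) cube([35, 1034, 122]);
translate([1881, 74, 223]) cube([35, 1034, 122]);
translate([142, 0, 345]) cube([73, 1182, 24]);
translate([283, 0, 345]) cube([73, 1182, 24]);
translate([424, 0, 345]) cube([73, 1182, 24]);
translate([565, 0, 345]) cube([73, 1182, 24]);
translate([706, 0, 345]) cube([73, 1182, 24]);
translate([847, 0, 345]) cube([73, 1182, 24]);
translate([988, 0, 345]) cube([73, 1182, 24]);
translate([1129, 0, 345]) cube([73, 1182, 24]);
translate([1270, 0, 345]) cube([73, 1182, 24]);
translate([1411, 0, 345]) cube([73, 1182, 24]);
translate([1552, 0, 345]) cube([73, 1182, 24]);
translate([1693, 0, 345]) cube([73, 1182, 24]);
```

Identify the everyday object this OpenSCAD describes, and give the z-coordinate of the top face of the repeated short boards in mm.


A bed frame. The slat-top height is 369 mm.

Four posts, four rails, and a row of slats — a bed frame. Slats sit on the rails at z = 223 + 122 = 345; with slat thickness 24, the top is 369 mm.


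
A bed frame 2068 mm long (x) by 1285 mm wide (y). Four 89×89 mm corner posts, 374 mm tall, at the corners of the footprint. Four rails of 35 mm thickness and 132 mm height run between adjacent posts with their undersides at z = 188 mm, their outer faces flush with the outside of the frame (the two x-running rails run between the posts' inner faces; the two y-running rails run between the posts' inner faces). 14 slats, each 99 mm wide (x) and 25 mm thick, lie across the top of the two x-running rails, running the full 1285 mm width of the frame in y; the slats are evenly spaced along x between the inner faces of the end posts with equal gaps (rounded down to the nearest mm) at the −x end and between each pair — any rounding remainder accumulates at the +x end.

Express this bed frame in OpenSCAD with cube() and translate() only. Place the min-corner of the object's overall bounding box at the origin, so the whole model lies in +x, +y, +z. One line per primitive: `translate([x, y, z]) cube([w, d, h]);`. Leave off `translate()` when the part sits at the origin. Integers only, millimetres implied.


// slat z = rail_z + rail_h = 188 + 132 = 320
// slat gap = ⌊(1890 − 14·99) / 15⌋ = 33
cube([89, 89, 374]);
translate([0, 1196, 0]) cube([89, 89, 374]);
translate([1979, 0, 0]) cube([89, 89, 374]);
translate([1979, 1196, 0]) cube([89, 89, 374]);
translate([89, 0, 188]) cube([1890, 35, 132]);
translate([89, 1250, 188]) cube([1890, 35, 132]);
translate([0, 89, 188]) cube([35, 1107, 132]);
translate([2033, 89, 188]) cube([35, 1107, 132]);
translate([122, 0, 320]) cube([99, 1285, 25]);
translate([254, 0, 320]) cube([99, 1285, 25]);
translate([386, 0, 320]) cube([99, 1285, 25]);
translate([518, 0, 320]) cube([99, 1285, 25]);
translate([650, 0, 320]) cube([99, 1285, 25]);
translate([782, 0, 320]) cube([99, 1285, 25]);
translate([914, 0, 320]) cube([99, 1285, 25]);
translate([1046, 0, 320]) cube([99, 1285, 25]);
translate([1178, 0, 320]) cube([99, 1285, 25]);
translate([1310, 0, 320]) cube([99, 1285, 25]);
translate([1442, 0, 320]) cube([99, 1285, 25]);
translate([1574, 0, 320]) cube([99, 1285, 25]);
translate([1706, 0, 320]) cube([99, 1285, 25]);
translate([1838, 0, 320]) cube([99, 1285, 25]);


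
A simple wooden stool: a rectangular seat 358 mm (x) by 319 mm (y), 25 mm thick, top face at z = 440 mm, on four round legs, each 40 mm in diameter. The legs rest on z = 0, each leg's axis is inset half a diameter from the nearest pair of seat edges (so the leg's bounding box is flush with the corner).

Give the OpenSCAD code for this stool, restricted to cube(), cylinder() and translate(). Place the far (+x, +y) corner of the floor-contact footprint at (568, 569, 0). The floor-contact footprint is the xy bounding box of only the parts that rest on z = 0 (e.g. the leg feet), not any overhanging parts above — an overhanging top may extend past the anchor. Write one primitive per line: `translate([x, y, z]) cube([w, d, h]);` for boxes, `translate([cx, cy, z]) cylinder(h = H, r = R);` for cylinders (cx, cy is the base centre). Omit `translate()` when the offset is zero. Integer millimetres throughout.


translate([210, 250, 415]) cube([358, 319, 25]);
translate([230, 270, 0]) cylinder(h = 415, r = 20);
translate([548, 270, 0]) cylinder(h = 415, r = 20);
translate([230, 549, 0]) cylinder(h = 415, r = 20);
translate([548, 549, 0]) cylinder(h = 415, r = 20);


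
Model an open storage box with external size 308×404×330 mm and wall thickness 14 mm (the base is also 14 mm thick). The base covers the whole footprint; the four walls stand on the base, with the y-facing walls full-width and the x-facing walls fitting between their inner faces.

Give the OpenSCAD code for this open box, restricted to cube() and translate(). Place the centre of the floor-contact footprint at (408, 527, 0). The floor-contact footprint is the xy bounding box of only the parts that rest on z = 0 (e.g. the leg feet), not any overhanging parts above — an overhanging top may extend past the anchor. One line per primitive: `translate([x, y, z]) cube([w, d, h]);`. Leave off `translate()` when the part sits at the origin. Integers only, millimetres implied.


translate([254, 325, 0]) cube([308, 404, 14]);
translate([254, 325, 14]) cube([308, 14, 316]);
translate([254, 715, 14]) cube([308, 14, 316]);
translate([254, 339, 14]) cube([14, 376, 316]);
translate([548, 339, 14]) cube([14, 376, 316]);


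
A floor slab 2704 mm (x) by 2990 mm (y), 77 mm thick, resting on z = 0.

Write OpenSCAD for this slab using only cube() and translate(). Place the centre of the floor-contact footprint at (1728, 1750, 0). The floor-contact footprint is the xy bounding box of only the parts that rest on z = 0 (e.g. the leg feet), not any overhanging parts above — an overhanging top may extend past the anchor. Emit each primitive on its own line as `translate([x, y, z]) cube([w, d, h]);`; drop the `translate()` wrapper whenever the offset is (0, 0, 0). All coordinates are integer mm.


translate([376, 255, 0]) cube([2704, 2990, 77]);


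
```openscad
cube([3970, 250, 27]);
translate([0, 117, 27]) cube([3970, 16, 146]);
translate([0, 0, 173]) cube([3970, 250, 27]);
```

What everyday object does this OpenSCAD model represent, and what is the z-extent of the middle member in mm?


An I-beam. The web height is 146 mm.

Two wide flanges with a thin centred web — an I-beam. Overall 200 mm minus two 27 mm flanges gives a web of 200 − 2·27 = 146 mm.


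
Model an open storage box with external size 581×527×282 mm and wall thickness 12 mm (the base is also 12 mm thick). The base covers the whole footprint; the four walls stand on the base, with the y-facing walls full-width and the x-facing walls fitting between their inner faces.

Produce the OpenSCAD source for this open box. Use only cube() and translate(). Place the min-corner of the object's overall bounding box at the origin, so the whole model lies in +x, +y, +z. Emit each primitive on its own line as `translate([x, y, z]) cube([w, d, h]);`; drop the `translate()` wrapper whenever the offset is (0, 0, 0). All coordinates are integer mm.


cube([581, 527, 12]);
translate([0, 0, 12]) cube([581, 12, 270]);
translate([0, 515, 12]) cube([581, 12, 270]);
translate([0, 12, 12]) cube([12, 503, 270]);
translate([569, 12, 12]) cube([12, 503, 270]);


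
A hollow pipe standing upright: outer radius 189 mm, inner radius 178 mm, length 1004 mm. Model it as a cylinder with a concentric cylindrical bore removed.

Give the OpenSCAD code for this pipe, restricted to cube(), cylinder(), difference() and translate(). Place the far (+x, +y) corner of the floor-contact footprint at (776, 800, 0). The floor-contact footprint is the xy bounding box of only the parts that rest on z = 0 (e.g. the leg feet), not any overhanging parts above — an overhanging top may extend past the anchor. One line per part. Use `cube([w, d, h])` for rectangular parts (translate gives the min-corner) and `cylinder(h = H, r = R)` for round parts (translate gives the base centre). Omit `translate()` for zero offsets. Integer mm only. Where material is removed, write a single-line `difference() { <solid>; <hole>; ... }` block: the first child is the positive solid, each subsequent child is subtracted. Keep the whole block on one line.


difference() { translate([587, 611, 0]) cylinder(h = 1004, r = 189); translate([587, 611, 0]) cylinder(h = 1004, r = 178); }


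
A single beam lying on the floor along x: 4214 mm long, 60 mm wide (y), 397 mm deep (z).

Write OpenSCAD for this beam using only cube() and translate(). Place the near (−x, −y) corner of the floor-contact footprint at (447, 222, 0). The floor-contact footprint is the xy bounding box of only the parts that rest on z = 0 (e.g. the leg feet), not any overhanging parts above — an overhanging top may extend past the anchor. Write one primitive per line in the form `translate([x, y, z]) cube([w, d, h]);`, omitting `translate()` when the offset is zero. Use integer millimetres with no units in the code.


translate([447, 222, 0]) cube([4214, 60, 397]);


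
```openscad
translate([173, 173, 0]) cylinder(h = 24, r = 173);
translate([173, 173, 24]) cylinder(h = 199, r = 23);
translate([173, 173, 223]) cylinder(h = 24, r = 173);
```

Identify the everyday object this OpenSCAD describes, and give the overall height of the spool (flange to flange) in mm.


A spool. The overall height is 247 mm.

Three coaxial cylinders, large–small–large — a spool. Two 24 mm flanges and a 199 mm core give 24 + 199 + 24 = 247 mm.


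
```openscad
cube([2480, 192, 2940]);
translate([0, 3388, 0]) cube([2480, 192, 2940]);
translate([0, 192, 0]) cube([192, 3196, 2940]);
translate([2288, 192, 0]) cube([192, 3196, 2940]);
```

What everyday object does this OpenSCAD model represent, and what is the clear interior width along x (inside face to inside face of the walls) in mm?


A house (or room) frame. The interior width is 2096 mm.

Four 2940 mm walls enclosing a rectangle with no floor or roof — a room or house frame. Outside width is 2480 mm and wall thickness is 192 mm, so the interior width is 2480 − 2 × 192 = 2096 mm.


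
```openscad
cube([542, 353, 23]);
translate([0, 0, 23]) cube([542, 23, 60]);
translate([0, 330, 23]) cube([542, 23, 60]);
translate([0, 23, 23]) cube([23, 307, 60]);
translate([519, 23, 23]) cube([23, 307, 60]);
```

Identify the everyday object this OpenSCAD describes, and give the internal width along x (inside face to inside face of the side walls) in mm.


An open box. The internal width is 496 mm.

A 542×353 base slab with four walls standing on it — an open box. The base is 542 mm wide and the walls are 23 mm thick, so the internal width is 542 − 2 × 23 = 496 mm.


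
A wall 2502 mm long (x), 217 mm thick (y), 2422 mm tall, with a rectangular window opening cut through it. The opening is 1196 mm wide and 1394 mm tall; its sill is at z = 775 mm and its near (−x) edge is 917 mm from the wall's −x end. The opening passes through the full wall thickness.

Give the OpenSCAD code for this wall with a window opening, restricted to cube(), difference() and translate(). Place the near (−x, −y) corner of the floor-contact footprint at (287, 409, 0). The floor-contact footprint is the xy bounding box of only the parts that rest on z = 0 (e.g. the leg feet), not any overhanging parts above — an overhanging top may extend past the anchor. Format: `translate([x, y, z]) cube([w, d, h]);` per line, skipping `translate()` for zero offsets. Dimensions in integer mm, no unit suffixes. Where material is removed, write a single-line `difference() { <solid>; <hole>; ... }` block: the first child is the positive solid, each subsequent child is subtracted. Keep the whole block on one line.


difference() { translate([287, 409, 0]) cube([2502, 217, 2422]); translate([1204, 409, 775]) cube([1196, 217, 1394]); }


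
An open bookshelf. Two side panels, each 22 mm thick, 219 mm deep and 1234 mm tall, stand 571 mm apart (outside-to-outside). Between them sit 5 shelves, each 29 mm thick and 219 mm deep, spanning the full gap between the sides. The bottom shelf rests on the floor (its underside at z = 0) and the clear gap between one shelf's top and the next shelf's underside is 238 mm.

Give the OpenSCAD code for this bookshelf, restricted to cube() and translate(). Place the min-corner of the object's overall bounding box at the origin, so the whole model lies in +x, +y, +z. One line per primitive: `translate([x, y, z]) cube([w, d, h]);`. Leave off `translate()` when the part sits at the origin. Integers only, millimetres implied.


cube([22, 219, 1234]);
translate([549, 0, 0]) cube([22, 219, 1234]);
translate([22, 0, 0]) cube([527, 219, 29]);
translate([22, 0, 267]) cube([527, 219, 29]);
translate([22, 0, 534]) cube([527, 219, 29]);
translate([22, 0, 801]) cube([527, 219, 29]);
translate([22, 0, 1068]) cube([527, 219, 29]);


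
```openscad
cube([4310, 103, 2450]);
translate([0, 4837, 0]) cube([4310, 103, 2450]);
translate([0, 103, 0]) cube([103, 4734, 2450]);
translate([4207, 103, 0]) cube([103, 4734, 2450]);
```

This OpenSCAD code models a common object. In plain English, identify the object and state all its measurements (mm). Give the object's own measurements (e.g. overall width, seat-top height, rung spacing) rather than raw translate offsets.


The wall frame of a small rectangular building: four walls, each 2450 mm tall and 103 mm thick, enclosing a footprint 4310 mm (x) by 4940 mm (y) outside-to-outside, with no floor or roof. The front and back walls (the −y and +y sides) span the full width; the two side walls fit between them.


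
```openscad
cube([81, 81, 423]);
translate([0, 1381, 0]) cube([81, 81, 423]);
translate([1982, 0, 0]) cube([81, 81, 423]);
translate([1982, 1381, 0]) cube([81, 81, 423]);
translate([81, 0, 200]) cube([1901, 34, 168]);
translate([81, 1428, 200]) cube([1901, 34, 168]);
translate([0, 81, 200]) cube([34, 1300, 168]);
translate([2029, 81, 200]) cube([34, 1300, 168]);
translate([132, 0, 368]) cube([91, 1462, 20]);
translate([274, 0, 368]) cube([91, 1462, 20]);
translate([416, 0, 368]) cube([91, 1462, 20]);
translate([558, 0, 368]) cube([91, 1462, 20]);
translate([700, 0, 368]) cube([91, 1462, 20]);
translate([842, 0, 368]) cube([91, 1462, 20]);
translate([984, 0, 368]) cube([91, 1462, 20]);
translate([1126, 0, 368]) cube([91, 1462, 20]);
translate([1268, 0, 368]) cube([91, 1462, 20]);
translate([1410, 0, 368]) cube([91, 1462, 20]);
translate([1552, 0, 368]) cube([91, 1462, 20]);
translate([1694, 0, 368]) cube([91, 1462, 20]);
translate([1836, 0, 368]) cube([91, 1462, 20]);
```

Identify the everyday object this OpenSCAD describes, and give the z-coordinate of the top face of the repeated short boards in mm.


A bed frame. The slat-top height is 388 mm.

Four posts, four rails, and a row of slats — a bed frame. Slats sit on the rails at z = 200 + 168 = 368; with slat thickness 20, the top is 388 mm.


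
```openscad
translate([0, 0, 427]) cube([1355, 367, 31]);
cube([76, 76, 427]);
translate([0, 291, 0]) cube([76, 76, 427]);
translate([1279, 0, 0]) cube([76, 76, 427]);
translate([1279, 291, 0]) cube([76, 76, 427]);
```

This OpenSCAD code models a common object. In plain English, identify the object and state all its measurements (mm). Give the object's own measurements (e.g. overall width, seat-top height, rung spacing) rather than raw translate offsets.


A bench: a 1355×367 mm seat slab, 31 mm thick, top at z = 458 mm, on four 76×76 mm square legs flush with the seat corners and standing on z = 0.


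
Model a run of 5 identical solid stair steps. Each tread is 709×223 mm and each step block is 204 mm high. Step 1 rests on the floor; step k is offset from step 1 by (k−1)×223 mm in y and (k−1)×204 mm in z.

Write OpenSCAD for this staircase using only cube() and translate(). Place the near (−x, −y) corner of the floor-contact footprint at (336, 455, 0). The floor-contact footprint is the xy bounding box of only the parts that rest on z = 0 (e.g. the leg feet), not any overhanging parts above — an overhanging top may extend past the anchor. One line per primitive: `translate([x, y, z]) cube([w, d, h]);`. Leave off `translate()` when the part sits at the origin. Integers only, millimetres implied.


translate([336, 455, 0]) cube([709, 223, 204]);
translate([336, 678, 204]) cube([709, 223, 204]);
translate([336, 901, 408]) cube([709, 223, 204]);
translate([336, 1124, 612]) cube([709, 223, 204]);
translate([336, 1347, 816]) cube([709, 223, 204]);


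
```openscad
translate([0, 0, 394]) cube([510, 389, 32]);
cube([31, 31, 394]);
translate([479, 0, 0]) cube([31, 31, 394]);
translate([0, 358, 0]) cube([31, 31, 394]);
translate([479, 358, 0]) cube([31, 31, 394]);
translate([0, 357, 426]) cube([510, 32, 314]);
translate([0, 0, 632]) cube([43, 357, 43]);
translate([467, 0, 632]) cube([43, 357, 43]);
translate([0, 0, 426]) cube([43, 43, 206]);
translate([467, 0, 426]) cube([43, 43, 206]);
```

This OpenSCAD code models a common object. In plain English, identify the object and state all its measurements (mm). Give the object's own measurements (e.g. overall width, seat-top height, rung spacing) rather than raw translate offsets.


A chair. The seat is a 510×389×32 mm slab with its top at z = 426 mm, on four 31×31 mm corner legs (flush with the seat edges, standing on z = 0). A flat backrest 32 mm thick, 314 mm tall, spans the full seat width and rises from the seat top along its +y edge, rear face flush with the rear of the seat. Two armrests of 43×43 mm section run along each side from the seat's front edge to the front of the backrest, top faces 249 mm above the seat top and outer faces flush with the seat's x-edges; a 43×43 mm post under the front of each armrest stands on the seat at the front corner.


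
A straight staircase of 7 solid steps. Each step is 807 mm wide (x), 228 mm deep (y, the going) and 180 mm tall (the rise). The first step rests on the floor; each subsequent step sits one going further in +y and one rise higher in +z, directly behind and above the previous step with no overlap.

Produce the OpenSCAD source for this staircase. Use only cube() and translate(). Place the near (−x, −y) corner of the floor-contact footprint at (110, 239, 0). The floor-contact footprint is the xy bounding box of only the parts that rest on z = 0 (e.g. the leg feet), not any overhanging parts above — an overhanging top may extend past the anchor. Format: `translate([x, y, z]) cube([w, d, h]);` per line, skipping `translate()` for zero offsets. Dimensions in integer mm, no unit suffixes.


translate([110, 239, 0]) cube([807, 228, 180]);
translate([110, 467, 180]) cube([807, 228, 180]);
translate([110, 695, 360]) cube([807, 228, 180]);
translate([110, 923, 540]) cube([807, 228, 180]);
translate([110, 1151, 720]) cube([807, 228, 180]);
translate([110, 1379, 900]) cube([807, 228, 180]);
translate([110, 1607, 1080]) cube([807, 228, 180]);


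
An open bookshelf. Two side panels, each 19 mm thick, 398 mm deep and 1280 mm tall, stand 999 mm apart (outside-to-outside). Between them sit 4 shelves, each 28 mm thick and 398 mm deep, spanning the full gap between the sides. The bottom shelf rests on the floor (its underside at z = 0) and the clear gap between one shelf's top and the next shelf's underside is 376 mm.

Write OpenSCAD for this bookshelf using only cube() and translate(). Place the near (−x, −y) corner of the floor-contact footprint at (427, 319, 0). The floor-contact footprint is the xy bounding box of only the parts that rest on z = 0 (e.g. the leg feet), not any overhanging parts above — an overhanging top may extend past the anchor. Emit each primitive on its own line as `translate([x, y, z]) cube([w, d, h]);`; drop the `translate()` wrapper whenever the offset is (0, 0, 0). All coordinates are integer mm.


translate([427, 319, 0]) cube([19, 398, 1280]);
translate([1407, 319, 0]) cube([19, 398, 1280]);
translate([446, 319, 0]) cube([961, 398, 28]);
translate([446, 319, 404]) cube([961, 398, 28]);
translate([446, 319, 808]) cube([961, 398, 28]);
translate([446, 319, 1212]) cube([961, 398, 28]);


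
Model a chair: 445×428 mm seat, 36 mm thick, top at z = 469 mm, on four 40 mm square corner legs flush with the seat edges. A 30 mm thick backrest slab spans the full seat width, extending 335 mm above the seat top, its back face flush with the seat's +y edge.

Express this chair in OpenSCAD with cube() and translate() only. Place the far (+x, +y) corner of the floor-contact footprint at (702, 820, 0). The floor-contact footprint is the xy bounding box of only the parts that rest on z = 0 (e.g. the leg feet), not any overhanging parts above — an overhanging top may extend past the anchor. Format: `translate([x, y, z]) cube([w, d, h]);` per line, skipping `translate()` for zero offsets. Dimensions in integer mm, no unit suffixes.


// leg_h = 469 - 36 = 433
translate([257, 392, 433]) cube([445, 428, 36]);
translate([257, 392, 0]) cube([40, 40, 433]);
translate([662, 392, 0]) cube([40, 40, 433]);
translate([257, 780, 0]) cube([40, 40, 433]);
translate([662, 780, 0]) cube([40, 40, 433]);
translate([257, 790, 469]) cube([445, 30, 335]);


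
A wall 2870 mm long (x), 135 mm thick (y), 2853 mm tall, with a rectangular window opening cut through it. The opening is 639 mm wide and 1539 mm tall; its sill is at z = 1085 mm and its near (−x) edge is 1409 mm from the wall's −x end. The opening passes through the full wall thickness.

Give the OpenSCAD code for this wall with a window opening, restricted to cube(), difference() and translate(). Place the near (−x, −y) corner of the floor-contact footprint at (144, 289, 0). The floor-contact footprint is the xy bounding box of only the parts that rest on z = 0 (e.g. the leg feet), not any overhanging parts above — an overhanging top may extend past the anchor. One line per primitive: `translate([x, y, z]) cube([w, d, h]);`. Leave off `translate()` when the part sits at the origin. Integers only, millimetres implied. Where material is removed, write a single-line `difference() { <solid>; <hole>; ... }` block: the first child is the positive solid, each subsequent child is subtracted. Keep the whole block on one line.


difference() { translate([144, 289, 0]) cube([2870, 135, 2853]); translate([1553, 289, 1085]) cube([639, 135, 1539]); }


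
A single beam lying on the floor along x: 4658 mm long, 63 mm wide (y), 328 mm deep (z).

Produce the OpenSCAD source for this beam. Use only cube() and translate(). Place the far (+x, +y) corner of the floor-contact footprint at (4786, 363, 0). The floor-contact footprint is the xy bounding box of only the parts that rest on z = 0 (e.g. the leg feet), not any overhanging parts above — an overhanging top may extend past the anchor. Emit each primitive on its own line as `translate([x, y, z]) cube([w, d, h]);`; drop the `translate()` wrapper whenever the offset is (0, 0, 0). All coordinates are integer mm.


translate([128, 300, 0]) cube([4658, 63, 328]);


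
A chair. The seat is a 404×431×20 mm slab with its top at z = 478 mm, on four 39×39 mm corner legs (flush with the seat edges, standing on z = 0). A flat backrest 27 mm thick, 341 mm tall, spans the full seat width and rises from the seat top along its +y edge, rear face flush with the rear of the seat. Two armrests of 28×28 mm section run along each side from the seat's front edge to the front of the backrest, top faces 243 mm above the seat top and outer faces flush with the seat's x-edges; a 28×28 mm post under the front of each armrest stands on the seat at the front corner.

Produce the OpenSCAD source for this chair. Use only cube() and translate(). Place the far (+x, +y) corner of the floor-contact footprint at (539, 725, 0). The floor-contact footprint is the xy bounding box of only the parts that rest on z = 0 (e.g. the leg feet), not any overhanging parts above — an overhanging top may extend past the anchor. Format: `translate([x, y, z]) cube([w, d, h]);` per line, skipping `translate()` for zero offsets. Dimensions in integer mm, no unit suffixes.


// leg_h = 478 - 20 = 458
// arm post h = 243 - 28 = 215
translate([135, 294, 458]) cube([404, 431, 20]);
translate([135, 294, 0]) cube([39, 39, 458]);
translate([500, 294, 0]) cube([39, 39, 458]);
translate([135, 686, 0]) cube([39, 39, 458]);
translate([500, 686, 0]) cube([39, 39, 458]);
translate([135, 698, 478]) cube([404, 27, 341]);
translate([135, 294, 693]) cube([28, 404, 28]);
translate([511, 294, 693]) cube([28, 404, 28]);
translate([135, 294, 478]) cube([28, 28, 215]);
translate([511, 294, 478]) cube([28, 28, 215]);


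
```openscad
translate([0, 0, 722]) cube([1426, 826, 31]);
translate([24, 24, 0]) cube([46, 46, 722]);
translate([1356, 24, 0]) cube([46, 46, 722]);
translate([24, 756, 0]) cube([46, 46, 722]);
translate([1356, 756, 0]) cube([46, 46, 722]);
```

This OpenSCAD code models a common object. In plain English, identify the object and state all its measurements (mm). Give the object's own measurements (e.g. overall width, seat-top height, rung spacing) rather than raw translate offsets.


A table: top 1426 mm (x) × 826 mm (y), 31 mm thick, upper face at z = 753 mm, on four 46×46 mm square legs, each inset 24 mm from the nearest pair of top edges from z = 0 to the bottom of the top.


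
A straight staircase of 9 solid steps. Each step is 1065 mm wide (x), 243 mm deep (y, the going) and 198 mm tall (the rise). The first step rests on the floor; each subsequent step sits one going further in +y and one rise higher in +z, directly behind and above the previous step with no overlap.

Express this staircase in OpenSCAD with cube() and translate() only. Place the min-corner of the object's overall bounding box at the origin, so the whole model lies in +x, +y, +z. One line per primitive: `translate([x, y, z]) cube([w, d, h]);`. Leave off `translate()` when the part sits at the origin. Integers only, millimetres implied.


cube([1065, 243, 198]);
translate([0, 243, 198]) cube([1065, 243, 198]);
translate([0, 486, 396]) cube([1065, 243, 198]);
translate([0, 729, 594]) cube([1065, 243, 198]);
translate([0, 972, 792]) cube([1065, 243, 198]);
translate([0, 1215, 990]) cube([1065, 243, 198]);
translate([0, 1458, 1188]) cube([1065, 243, 198]);
translate([0, 1701, 1386]) cube([1065, 243, 198]);
translate([0, 1944, 1584]) cube([1065, 243, 198]);


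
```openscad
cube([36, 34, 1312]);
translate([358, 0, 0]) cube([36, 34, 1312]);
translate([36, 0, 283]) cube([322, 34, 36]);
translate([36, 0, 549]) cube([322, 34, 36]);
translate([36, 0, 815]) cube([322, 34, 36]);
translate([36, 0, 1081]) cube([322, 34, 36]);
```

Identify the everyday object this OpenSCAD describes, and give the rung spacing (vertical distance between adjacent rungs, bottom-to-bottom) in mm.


A ladder. The rung spacing is 266 mm.

Two tall 36×34 posts with 4 short bars between them — a ladder. Adjacent rungs sit at z = 283 and z = 549, so the spacing is 549 − 283 = 266 mm.


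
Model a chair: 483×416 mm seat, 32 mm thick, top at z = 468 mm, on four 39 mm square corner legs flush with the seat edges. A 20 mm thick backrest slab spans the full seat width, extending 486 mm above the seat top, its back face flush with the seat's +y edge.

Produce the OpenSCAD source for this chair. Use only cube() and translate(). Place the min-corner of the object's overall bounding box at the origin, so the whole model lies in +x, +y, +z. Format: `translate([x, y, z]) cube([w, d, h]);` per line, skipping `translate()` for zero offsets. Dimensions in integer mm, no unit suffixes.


// leg_h = 468 - 32 = 436
translate([0, 0, 436]) cube([483, 416, 32]);
cube([39, 39, 436]);
translate([444, 0, 0]) cube([39, 39, 436]);
translate([0, 377, 0]) cube([39, 39, 436]);
translate([444, 377, 0]) cube([39, 39, 436]);
translate([0, 396, 468]) cube([483, 20, 486]);


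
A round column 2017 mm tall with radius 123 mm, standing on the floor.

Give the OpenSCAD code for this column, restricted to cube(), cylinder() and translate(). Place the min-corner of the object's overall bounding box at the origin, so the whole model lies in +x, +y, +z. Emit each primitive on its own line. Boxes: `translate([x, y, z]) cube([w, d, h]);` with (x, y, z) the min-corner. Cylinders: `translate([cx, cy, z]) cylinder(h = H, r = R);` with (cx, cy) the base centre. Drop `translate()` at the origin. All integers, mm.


translate([123, 123, 0]) cylinder(h = 2017, r = 123);


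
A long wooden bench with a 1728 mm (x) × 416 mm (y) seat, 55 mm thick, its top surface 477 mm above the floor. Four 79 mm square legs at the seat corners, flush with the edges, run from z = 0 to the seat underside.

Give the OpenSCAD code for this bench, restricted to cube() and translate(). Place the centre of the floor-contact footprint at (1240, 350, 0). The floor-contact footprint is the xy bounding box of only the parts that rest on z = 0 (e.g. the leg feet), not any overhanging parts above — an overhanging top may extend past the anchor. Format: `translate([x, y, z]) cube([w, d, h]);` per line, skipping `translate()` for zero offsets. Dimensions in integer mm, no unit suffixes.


// leg_h = 477 − 55 = 422
translate([376, 142, 422]) cube([1728, 416, 55]);
translate([376, 142, 0]) cube([79, 79, 422]);
translate([376, 479, 0]) cube([79, 79, 422]);
translate([2025, 142, 0]) cube([79, 79, 422]);
translate([2025, 479, 0]) cube([79, 79, 422]);


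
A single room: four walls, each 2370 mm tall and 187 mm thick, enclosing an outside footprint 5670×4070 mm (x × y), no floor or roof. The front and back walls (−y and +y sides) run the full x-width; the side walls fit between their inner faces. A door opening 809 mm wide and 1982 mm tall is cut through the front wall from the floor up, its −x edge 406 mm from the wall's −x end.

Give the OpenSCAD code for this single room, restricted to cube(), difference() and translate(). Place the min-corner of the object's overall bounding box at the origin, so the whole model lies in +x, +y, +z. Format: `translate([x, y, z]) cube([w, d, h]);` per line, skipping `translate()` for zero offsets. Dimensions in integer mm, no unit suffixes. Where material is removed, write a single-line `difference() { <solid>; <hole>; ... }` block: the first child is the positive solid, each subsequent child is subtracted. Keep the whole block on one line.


difference() { cube([5670, 187, 2370]); translate([406, 0, 0]) cube([809, 187, 1982]); }
translate([0, 3883, 0]) cube([5670, 187, 2370]);
translate([0, 187, 0]) cube([187, 3696, 2370]);
translate([5483, 187, 0]) cube([187, 3696, 2370]);


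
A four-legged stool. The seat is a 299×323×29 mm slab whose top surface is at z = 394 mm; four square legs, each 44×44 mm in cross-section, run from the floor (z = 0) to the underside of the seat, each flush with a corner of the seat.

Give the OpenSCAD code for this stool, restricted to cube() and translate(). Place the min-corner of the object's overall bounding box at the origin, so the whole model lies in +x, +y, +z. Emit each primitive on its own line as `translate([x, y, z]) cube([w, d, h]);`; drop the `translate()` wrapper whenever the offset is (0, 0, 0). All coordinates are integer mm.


translate([0, 0, 365]) cube([299, 323, 29]);
cube([44, 44, 365]);
translate([255, 0, 0]) cube([44, 44, 365]);
translate([0, 279, 0]) cube([44, 44, 365]);
translate([255, 279, 0]) cube([44, 44, 365]);


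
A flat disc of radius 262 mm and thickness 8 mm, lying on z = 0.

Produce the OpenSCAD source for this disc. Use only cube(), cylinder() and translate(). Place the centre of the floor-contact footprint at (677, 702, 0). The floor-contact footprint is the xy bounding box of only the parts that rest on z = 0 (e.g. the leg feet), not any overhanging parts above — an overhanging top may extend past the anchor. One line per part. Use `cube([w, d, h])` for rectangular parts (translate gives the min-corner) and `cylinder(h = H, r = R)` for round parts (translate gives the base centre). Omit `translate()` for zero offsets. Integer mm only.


translate([677, 702, 0]) cylinder(h = 8, r = 262);


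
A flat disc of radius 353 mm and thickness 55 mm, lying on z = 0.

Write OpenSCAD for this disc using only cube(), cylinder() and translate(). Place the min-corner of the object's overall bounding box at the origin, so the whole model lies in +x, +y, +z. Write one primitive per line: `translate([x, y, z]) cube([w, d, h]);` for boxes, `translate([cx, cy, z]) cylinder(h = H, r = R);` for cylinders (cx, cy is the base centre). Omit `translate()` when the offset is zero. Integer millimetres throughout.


translate([353, 353, 0]) cylinder(h = 55, r = 353);


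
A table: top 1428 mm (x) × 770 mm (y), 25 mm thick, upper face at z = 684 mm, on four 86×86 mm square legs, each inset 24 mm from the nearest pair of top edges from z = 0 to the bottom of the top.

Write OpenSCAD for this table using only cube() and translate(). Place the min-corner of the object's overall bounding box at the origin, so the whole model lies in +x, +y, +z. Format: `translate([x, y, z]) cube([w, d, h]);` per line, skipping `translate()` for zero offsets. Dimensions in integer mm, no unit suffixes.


// leg_h = 684 - 25 = 659
translate([0, 0, 659]) cube([1428, 770, 25]);
translate([24, 24, 0]) cube([86, 86, 659]);
translate([1318, 24, 0]) cube([86, 86, 659]);
translate([24, 660, 0]) cube([86, 86, 659]);
translate([1318, 660, 0]) cube([86, 86, 659]);


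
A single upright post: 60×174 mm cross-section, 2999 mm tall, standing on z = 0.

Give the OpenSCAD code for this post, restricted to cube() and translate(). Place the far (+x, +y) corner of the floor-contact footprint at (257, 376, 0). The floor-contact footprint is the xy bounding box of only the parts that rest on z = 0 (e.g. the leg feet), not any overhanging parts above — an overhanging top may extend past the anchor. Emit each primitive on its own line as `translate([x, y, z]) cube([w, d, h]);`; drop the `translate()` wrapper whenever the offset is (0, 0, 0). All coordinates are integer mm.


translate([197, 202, 0]) cube([60, 174, 2999]);


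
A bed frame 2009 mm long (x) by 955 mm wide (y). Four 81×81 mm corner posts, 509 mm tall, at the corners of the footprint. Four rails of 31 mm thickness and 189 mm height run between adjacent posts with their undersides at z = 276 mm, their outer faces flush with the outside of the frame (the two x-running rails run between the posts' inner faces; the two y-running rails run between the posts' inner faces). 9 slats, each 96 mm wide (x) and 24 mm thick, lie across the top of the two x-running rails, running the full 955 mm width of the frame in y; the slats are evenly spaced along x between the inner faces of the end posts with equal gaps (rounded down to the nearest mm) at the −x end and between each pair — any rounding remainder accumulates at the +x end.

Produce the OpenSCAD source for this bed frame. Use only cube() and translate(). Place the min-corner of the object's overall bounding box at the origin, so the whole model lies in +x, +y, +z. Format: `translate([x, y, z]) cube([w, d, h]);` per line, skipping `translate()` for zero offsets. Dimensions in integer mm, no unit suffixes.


cube([81, 81, 509]);
translate([0, 874, 0]) cube([81, 81, 509]);
translate([1928, 0, 0]) cube([81, 81, 509]);
translate([1928, 874, 0]) cube([81, 81, 509]);
translate([81, 0, 276]) cube([1847, 31, 189]);
translate([81, 924, 276]) cube([1847, 31, 189]);
translate([0, 81, 276]) cube([31, 793, 189]);
translate([1978, 81, 276]) cube([31, 793, 189]);
translate([179, 0, 465]) cube([96, 955, 24]);
translate([373, 0, 465]) cube([96, 955, 24]);
translate([567, 0, 465]) cube([96, 955, 24]);
translate([761, 0, 465]) cube([96, 955, 24]);
translate([955, 0, 465]) cube([96, 955, 24]);
translate([1149, 0, 465]) cube([96, 955, 24]);
translate([1343, 0, 465]) cube([96, 955, 24]);
translate([1537, 0, 465]) cube([96, 955, 24]);
translate([1731, 0, 465]) cube([96, 955, 24]);


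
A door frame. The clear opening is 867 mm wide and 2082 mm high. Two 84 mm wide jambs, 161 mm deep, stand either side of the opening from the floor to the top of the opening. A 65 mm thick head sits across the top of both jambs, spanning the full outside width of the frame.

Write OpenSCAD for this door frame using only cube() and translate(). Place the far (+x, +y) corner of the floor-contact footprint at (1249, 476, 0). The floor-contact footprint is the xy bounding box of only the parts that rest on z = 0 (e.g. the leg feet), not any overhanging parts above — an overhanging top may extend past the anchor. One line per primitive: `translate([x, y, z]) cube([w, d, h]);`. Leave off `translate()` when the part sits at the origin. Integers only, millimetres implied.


translate([214, 315, 0]) cube([84, 161, 2082]);
translate([1165, 315, 0]) cube([84, 161, 2082]);
translate([214, 315, 2082]) cube([1035, 161, 65]);


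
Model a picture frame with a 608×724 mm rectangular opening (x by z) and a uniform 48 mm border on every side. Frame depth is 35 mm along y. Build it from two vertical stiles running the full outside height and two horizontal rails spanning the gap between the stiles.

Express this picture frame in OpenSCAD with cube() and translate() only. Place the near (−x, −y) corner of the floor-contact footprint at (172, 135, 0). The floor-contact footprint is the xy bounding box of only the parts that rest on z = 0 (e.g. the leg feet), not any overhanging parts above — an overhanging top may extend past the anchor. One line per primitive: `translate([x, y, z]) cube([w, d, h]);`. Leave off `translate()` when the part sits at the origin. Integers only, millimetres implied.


translate([172, 135, 0]) cube([48, 35, 820]);
translate([828, 135, 0]) cube([48, 35, 820]);
translate([220, 135, 0]) cube([608, 35, 48]);
translate([220, 135, 772]) cube([608, 35, 48]);


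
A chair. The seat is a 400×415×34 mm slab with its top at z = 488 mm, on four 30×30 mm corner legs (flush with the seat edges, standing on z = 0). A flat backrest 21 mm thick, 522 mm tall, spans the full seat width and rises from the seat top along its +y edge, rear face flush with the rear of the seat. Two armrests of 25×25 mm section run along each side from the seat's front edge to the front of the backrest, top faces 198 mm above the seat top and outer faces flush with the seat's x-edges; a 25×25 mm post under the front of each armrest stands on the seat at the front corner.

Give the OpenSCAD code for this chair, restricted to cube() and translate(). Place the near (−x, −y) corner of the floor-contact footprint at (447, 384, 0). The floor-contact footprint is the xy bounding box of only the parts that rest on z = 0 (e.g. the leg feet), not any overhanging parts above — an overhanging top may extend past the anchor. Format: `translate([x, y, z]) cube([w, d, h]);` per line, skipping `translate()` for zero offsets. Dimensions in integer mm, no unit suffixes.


// leg_h = 488 - 34 = 454
// arm post h = 198 - 25 = 173
translate([447, 384, 454]) cube([400, 415, 34]);
translate([447, 384, 0]) cube([30, 30, 454]);
translate([817, 384, 0]) cube([30, 30, 454]);
translate([447, 769, 0]) cube([30, 30, 454]);
translate([817, 769, 0]) cube([30, 30, 454]);
translate([447, 778, 488]) cube([400, 21, 522]);
translate([447, 384, 661]) cube([25, 394, 25]);
translate([822, 384, 661]) cube([25, 394, 25]);
translate([447, 384, 488]) cube([25, 25, 173]);
translate([822, 384, 488]) cube([25, 25, 173]);


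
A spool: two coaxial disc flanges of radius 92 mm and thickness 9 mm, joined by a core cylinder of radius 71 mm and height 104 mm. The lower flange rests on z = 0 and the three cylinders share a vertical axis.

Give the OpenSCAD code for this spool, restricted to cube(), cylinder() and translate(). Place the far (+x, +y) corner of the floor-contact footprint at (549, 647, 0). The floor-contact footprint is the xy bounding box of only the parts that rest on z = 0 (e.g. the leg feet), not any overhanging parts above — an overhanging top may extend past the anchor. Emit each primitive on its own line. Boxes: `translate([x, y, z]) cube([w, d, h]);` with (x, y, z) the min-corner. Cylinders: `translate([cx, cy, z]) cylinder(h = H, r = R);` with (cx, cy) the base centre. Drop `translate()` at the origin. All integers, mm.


translate([457, 555, 0]) cylinder(h = 9, r = 92);
translate([457, 555, 9]) cylinder(h = 104, r = 71);
translate([457, 555, 113]) cylinder(h = 9, r = 92);
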